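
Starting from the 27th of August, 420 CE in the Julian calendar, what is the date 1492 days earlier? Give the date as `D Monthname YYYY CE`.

The starting date is JDN 1874702; 1874702 − 1492 = 1873210.
JDN 1873210 corresponds to 27 July 416 CE.

27 July 416 CE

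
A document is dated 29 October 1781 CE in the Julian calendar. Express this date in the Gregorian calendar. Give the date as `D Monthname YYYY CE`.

9 November 1781 CE

At this point the Julian calendar is 11 days behind the Gregorian.
29 October 1781 Julian + 11 days → 9 November 1781 Gregorian.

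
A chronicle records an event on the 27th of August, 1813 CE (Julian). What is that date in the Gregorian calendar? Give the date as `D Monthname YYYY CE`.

For dates in this range the Gregorian date is 12 days ahead of the Julian.
27 August 1813 Julian + 12 days → 8 September 1813 Gregorian.

8 September 1813 CE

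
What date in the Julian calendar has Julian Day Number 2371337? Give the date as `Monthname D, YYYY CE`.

JDN 2371337 is 25 May 1780 in the Gregorian calendar.
In the Julian calendar that day is May 14, 1780 CE.

May 14, 1780 CE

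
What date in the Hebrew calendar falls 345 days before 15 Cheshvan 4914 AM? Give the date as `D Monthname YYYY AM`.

Counting 345 days back from JDN 2142499 reaches JDN 2142154, which is 25 Kislev 4913 AM.

25 Kislev 4913 AM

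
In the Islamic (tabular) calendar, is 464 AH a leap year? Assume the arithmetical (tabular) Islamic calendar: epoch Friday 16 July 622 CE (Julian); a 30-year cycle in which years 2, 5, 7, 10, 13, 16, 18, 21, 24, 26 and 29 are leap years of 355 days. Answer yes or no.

Year 464 AH is year 14 of its 30-year cycle; leap positions are 2, 5, 7, 10, 13, 16, 18, 21, 24, 26, 29, so it is a common year (354 days).

no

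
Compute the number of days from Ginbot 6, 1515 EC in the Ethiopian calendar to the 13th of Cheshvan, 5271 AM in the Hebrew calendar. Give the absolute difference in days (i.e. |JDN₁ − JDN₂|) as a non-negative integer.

JDN of the first date = 2277454.
JDN of the second date = 2272875.
|2272875 − 2277454| = 4579.

4579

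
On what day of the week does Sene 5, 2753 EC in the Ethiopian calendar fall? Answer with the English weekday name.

In the Gregorian calendar this is 18 June 2761 (JDN 2729663).
JDN 2729663 mod 7 = 6, and JDN 0 was a Monday, so this is a Sunday.

Sunday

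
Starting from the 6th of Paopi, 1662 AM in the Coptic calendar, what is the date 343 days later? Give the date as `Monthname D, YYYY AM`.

Thout 14, 1663 AM

The starting date is JDN 2431745; 2431745 + 343 = 2432088.
JDN 2432088 corresponds to Thout 14, 1663 AM.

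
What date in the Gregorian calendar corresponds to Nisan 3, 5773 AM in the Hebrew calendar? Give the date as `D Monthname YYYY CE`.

Julian Day Number of the source date = 2456366.
Converting JDN 2456366 to the Gregorian calendar gives 14 March 2013 CE.

14 March 2013 CE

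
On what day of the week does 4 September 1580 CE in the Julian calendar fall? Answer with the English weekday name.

Equivalently 14 September 1580 Gregorian, JDN 2298400.
Since JDN mod 7 = 6 (0 = Monday), the day is Sunday.

Sunday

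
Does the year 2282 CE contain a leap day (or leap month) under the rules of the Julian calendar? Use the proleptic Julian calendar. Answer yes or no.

no

2282 mod 4 = 2, so it is a common year in the Julian calendar.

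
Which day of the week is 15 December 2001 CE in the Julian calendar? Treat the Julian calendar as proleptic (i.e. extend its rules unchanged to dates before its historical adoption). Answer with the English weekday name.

Friday

This is JDN 2452272 (28 December 2001 Gregorian).
2452272 ≡ 4 (mod 7); counting from Monday = 0 gives Friday.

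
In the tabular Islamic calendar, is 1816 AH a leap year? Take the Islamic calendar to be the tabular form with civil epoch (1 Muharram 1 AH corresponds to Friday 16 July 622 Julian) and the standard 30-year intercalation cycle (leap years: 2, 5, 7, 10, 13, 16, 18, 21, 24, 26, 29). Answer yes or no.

yes

Year 1816 AH is year 16 of its 30-year cycle; leap positions are 2, 5, 7, 10, 13, 16, 18, 21, 24, 26, 29, so it is a leap year (355 days).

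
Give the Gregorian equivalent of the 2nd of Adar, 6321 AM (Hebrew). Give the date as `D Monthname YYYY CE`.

19 February 2561 CE

Both dates share Julian Day Number 2656496; in the Gregorian calendar that is 19 February 2561 CE.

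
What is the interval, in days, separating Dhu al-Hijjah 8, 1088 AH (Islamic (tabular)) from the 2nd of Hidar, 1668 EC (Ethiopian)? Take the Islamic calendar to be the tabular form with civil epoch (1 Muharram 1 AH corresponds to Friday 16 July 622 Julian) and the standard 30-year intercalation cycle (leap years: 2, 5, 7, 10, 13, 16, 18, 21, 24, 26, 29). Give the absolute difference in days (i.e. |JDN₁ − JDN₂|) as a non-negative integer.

First date → JDN 2333969; second date → JDN 2333154.
The interval is |2333969 − 2333154| = 815 days.

815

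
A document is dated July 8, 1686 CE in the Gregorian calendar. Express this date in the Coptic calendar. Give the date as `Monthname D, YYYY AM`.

Julian Day Number of the source date = 2337048.
Converting JDN 2337048 to the Coptic calendar gives 4 Epip 1402 AM.

Epip 4, 1402 AM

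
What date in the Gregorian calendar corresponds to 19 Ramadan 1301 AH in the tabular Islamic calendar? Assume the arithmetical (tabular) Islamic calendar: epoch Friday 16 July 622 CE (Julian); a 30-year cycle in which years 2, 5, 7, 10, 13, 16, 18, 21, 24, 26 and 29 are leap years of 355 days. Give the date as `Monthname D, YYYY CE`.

July 13, 1884 CE

Julian Day Number of the source date = 2409371.
Converting JDN 2409371 to the Gregorian calendar gives 13 July 1884 CE.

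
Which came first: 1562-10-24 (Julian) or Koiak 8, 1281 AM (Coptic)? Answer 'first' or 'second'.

first

The two dates have Julian Day Numbers 2291875 and 2292647 respectively.
Since 2291875 < 2292647, the first date comes first.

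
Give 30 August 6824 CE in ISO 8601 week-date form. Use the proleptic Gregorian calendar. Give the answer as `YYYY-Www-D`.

6824-W35-5

The weekday is Friday (ISO weekday 5).
That Friday belongs to ISO week 35 of ISO year 6824.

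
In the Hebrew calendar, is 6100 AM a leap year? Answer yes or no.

no

Hebrew year 6100 is year 1 of its 19-year Metonic cycle; leap years are at positions 3, 6, 8, 11, 14, 17, 19, so it is a common year (12 months).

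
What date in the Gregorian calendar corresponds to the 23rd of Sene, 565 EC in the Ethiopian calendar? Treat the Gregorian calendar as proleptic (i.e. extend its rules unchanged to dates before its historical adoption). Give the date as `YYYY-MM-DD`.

0573-06-19

Julian Day Number of the source date = 1930514.
Converting JDN 1930514 to the Gregorian calendar gives 19 June 573 CE.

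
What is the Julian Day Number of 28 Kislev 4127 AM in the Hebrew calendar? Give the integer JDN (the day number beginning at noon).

In the proleptic Gregorian calendar the same day is 18 December 366.
JDN 2299161 is 15 October 1582 CE (Gregorian); the target day is −444071 days from there, so JDN = 1855090.

1855090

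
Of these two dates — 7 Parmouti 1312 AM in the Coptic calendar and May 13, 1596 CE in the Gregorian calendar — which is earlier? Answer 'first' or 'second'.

Converting both to JDN: 2304089 vs 2304120; the smaller is the first.

first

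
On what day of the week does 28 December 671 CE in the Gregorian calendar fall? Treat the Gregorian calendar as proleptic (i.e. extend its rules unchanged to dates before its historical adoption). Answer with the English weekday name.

Thursday

Since JDN mod 7 = 3 (0 = Monday), the day is Thursday.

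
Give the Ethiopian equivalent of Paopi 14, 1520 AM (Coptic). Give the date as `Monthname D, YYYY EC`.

Tikimt 14, 1796 EC

Both dates share Julian Day Number 2379888; in the Ethiopian calendar that is 14 Tikimt 1796 EC.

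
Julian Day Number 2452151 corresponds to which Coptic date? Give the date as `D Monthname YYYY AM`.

23 Mesori 1717 AM

The Gregorian equivalent of JDN 2452151 is 29 August 2001.
In the Coptic calendar that day is 23 Mesori 1717 AM.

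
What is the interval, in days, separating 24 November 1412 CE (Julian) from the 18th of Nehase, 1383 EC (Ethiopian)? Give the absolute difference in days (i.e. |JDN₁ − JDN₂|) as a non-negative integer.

First date → JDN 2237119; second date → JDN 2229343.
The interval is |2237119 − 2229343| = 7776 days.

7776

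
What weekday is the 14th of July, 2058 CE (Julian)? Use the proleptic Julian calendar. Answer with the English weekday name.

Saturday

In the Gregorian calendar this is 27 July 2058 (JDN 2472937).
Since JDN mod 7 = 5 (0 = Monday), the day is Saturday.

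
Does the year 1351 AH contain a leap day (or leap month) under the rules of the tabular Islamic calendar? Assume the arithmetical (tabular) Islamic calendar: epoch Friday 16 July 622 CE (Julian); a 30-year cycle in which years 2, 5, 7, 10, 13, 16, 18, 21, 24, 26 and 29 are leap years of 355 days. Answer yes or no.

Year 1351 AH is year 1 of its 30-year cycle; leap positions are 2, 5, 7, 10, 13, 16, 18, 21, 24, 26, 29, so it is a common year (354 days).

no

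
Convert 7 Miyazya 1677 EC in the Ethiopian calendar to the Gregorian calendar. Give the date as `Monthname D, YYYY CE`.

Both dates share Julian Day Number 2336596; in the Gregorian calendar that is 12 April 1685 CE.

April 12, 1685 CE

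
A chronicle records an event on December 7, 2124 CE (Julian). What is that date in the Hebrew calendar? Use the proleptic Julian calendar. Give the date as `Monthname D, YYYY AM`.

The source date corresponds to 21 December 2124 in the Gregorian calendar (JDN 2497190).
That day falls on 14 Tevet 5885 AM in the Hebrew calendar.

Tevet 14, 5885 AM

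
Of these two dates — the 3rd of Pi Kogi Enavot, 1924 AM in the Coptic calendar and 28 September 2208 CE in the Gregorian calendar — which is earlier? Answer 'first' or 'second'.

first

The two dates have Julian Day Numbers 2527768 and 2527786 respectively.
Since 2527768 < 2527786, the first date comes first.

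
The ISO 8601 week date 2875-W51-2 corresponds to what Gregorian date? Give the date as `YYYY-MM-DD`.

2875-12-17

ISO week 1 of 2875 is the week containing the first Thursday of 2875.
Week 51, day 2 (Tuesday) lands on 2875-12-17.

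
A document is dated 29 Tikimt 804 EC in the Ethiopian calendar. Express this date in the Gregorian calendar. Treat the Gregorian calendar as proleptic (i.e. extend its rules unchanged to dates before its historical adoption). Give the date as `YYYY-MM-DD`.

0811-10-31

Julian Day Number of the source date = 2017575.
Converting JDN 2017575 to the Gregorian calendar gives 31 October 811 CE.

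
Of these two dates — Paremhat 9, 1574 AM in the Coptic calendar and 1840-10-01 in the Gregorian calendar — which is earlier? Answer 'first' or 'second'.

second

The two dates have Julian Day Numbers 2399756 and 2393380 respectively.
Since 2393380 < 2399756, the second date comes first.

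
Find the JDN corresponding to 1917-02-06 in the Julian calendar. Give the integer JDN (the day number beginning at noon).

2421279

Equivalently 19 February 1917 (Gregorian).
JDN 2400001 is 17 November 1858 CE (Gregorian), MJD 0; the target day is +21278 days from there, so JDN = 2421279.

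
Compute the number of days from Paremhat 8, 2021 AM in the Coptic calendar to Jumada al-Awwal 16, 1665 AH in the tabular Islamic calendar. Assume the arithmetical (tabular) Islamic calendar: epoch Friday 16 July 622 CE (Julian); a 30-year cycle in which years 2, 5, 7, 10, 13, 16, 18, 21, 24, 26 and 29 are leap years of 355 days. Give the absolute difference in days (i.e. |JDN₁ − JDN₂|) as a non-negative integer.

JDN of the first date = 2563022.
JDN of the second date = 2538239.
|2538239 − 2563022| = 24783.

24783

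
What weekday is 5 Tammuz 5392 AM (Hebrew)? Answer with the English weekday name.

In the Gregorian calendar this is 24 June 1632 (JDN 2317311).
Since JDN mod 7 = 3 (0 = Monday), the day is Thursday.

Thursday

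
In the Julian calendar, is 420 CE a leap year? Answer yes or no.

420 mod 4 = 0, so it is a leap year in the Julian calendar.

yes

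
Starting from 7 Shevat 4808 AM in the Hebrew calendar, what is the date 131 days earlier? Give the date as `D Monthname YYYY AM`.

23 Elul 4807 AM

JDN of 7 Shevat 4808 AM = 2103865.
2103865 − 131 = 2103734.
JDN 2103734 in the Hebrew calendar is 23 Elul 4807 AM.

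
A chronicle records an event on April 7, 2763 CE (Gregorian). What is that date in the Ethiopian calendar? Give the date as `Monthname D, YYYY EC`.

Megabit 23, 2755 EC

Both dates share Julian Day Number 2730321; in the Ethiopian calendar that is 23 Megabit 2755 EC.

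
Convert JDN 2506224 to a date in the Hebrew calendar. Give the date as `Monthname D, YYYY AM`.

Elul 13, 5909 AM

JDN 2506224 is 15 September 2149 in the Gregorian calendar.
In the Hebrew calendar that day is Elul 13, 5909 AM.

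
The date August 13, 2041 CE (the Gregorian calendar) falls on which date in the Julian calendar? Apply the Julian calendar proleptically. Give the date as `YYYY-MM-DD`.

2041-07-31

At this point the Julian calendar is 13 days behind the Gregorian.
13 August 2041 Gregorian − 13 days → 31 July 2041 Julian.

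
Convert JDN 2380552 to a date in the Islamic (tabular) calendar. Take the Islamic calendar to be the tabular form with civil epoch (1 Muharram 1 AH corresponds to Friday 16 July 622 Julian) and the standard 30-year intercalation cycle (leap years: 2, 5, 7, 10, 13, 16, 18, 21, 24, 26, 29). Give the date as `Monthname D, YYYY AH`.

Jumada al-Awwal 22, 1220 AH

JDN 2380552 is 18 August 1805 in the Gregorian calendar.
In the tabular Islamic calendar that day is Jumada al-Awwal 22, 1220 AH.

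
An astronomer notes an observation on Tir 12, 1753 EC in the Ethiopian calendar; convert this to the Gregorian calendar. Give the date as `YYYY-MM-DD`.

Both dates share Julian Day Number 2364270; in the Gregorian calendar that is 18 January 1761 CE.

1761-01-18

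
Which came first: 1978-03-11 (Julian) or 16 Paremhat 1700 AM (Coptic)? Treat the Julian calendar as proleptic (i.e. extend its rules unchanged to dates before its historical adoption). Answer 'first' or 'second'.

Converting both to JDN: 2443592 vs 2445785; the smaller is the first.

first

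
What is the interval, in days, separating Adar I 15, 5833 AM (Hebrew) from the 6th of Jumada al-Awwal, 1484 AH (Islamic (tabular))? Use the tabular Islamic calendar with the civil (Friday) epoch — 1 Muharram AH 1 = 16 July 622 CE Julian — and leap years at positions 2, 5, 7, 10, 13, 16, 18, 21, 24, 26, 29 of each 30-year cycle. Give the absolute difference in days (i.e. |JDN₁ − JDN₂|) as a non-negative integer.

4172

First date → JDN 2478261; second date → JDN 2474089.
The interval is |2478261 − 2474089| = 4172 days.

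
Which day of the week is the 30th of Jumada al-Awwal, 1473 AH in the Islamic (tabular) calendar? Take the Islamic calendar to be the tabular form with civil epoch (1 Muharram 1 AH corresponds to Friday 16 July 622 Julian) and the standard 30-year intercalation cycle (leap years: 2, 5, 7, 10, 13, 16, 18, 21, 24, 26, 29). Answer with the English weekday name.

Sunday

This is JDN 2470215 (12 February 2051 Gregorian).
JDN 2470215 mod 7 = 6, and JDN 0 was a Monday, so this is a Sunday.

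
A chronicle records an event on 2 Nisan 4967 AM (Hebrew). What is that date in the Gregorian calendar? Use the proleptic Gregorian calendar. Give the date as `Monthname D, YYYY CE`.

Julian Day Number of the source date = 2162005.
Converting JDN 2162005 to the Gregorian calendar gives 8 April 1207 CE.

April 8, 1207 CE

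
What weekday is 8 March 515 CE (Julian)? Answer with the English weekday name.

Sunday

This is JDN 1909228 (10 March 515 Gregorian).
JDN 1909228 mod 7 = 6, and JDN 0 was a Monday, so this is a Sunday.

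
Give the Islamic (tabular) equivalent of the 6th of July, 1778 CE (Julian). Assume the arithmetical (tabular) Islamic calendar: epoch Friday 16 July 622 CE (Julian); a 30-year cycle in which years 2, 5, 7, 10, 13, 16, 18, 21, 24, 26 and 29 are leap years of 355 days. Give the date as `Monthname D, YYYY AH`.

Jumada al-Thani 21, 1192 AH

Both dates share Julian Day Number 2370659; in the tabular Islamic calendar that is 21 Jumada al-Thani 1192 AH.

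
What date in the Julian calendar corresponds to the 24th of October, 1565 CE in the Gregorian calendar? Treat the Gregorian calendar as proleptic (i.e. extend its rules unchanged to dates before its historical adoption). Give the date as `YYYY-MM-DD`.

At this point the Julian calendar is 10 days behind the Gregorian.
24 October 1565 Gregorian − 10 days → 14 October 1565 Julian.

1565-10-14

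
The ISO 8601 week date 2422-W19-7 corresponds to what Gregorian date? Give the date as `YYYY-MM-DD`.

2422-05-15

ISO week 1 of 2422 is the week containing the first Thursday of 2422.
Week 19, day 7 (Sunday) lands on 2422-05-15.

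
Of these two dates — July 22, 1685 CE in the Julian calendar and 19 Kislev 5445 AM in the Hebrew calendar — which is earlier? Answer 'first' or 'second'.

First date → JDN 2336707; second date → JDN 2336459.
JDN 2336459 < JDN 2336707, so the second date is earlier.

second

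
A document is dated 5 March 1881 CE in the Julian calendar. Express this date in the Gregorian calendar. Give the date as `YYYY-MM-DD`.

1881-03-17

The Julian–Gregorian offset here is 12 days (Julian trailing).
5 March 1881 Julian + 12 days → 17 March 1881 Gregorian.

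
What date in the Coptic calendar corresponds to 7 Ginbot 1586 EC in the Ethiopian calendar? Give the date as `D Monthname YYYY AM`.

7 Pashons 1310 AM

Julian Day Number of the source date = 2303388.
Converting JDN 2303388 to the Coptic calendar gives 7 Pashons 1310 AM.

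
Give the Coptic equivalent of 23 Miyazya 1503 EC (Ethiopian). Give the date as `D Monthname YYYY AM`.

23 Parmouti 1227 AM

Both dates share Julian Day Number 2273058; in the Coptic calendar that is 23 Parmouti 1227 AM.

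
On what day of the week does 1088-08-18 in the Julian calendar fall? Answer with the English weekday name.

Friday

Equivalently 24 August 1088 Gregorian, JDN 2118680.
Since JDN mod 7 = 4 (0 = Monday), the day is Friday.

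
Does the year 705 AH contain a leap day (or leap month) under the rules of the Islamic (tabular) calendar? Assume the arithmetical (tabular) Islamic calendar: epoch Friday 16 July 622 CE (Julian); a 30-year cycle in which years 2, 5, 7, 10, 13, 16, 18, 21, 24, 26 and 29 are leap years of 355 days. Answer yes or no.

no

Year 705 AH is year 15 of its 30-year cycle; leap positions are 2, 5, 7, 10, 13, 16, 18, 21, 24, 26, 29, so it is a common year (354 days).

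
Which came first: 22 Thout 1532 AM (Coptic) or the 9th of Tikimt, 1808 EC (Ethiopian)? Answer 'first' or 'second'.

first

Converting both to JDN: 2384249 vs 2384266; the smaller is the first.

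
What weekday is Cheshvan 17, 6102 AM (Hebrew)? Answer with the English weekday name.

This is JDN 2576394 (29 October 2341 Gregorian).
2576394 ≡ 2 (mod 7); counting from Monday = 0 gives Wednesday.

Wednesday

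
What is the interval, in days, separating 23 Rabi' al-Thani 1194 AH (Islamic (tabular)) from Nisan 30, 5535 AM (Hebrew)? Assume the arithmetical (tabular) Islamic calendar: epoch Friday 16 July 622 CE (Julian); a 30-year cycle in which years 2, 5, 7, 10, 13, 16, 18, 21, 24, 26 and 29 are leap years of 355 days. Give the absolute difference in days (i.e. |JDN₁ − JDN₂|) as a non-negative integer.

JDN of the first date = 2371310.
JDN of the second date = 2369485.
|2369485 − 2371310| = 1825.

1825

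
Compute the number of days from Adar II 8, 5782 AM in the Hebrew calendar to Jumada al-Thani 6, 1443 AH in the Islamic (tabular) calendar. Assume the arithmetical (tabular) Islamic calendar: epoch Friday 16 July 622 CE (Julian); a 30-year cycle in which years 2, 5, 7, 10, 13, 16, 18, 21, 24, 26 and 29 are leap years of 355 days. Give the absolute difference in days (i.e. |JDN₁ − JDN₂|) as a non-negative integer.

60

JDN of the first date = 2459650.
JDN of the second date = 2459590.
|2459590 − 2459650| = 60.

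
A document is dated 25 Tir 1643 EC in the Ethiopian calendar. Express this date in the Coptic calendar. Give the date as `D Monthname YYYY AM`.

Both dates share Julian Day Number 2324105; in the Coptic calendar that is 25 Tobi 1367 AM.

25 Tobi 1367 AM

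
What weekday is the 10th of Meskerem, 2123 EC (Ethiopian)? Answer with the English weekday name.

Equivalently 21 September 2130 Gregorian, JDN 2499290.
JDN 2499290 mod 7 = 3, and JDN 0 was a Monday, so this is a Thursday.

Thursday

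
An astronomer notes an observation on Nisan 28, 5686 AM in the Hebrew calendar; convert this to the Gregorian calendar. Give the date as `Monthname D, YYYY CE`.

April 12, 1926 CE

Julian Day Number of the source date = 2424618.
Converting JDN 2424618 to the Gregorian calendar gives 12 April 1926 CE.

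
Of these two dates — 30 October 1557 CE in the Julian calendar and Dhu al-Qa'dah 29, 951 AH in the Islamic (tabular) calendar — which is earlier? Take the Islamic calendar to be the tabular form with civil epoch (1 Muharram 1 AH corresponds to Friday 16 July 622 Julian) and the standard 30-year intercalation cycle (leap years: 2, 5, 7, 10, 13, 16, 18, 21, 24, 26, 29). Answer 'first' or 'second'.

First date → JDN 2290055; second date → JDN 2285411.
JDN 2285411 < JDN 2290055, so the second date is earlier.

second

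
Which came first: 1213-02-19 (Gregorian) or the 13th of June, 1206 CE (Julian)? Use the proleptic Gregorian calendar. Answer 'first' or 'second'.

The two dates have Julian Day Numbers 2164149 and 2161713 respectively.
Since 2161713 < 2164149, the second date comes first.

second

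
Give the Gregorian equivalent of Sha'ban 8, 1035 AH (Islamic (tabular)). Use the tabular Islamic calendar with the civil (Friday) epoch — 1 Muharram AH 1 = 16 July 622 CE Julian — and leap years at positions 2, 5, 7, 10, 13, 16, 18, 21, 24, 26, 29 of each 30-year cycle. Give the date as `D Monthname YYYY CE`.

Julian Day Number of the source date = 2315069.
Converting JDN 2315069 to the Gregorian calendar gives 5 May 1626 CE.

5 May 1626 CE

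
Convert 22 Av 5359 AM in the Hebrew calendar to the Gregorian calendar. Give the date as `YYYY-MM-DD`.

Julian Day Number of the source date = 2305307.
Converting JDN 2305307 to the Gregorian calendar gives 13 August 1599 CE.

1599-08-13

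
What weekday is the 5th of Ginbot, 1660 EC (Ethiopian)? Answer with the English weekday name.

This is JDN 2330415 (10 May 1668 Gregorian).
Since JDN mod 7 = 3 (0 = Monday), the day is Thursday.

Thursday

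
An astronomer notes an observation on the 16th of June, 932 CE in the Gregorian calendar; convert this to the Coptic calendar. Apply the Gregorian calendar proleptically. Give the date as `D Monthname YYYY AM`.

17 Paoni 648 AM

Both dates share Julian Day Number 2061633; in the Coptic calendar that is 17 Paoni 648 AM.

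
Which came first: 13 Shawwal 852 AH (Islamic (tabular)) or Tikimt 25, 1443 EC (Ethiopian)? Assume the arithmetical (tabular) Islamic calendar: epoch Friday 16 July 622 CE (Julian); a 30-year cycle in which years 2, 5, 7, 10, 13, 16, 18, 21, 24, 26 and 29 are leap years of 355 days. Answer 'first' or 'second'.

Converting both to JDN: 2250284 vs 2250965; the smaller is the first.

first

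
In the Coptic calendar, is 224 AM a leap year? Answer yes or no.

no

224 mod 4 = 0; in the Coptic calendar a year is leap when year mod 4 = 3, so it is a common year.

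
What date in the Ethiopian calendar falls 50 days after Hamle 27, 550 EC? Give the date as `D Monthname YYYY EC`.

12 Meskerem 551 EC

The starting date is JDN 1925069; 1925069 + 50 = 1925119.
JDN 1925119 corresponds to 12 Meskerem 551 EC.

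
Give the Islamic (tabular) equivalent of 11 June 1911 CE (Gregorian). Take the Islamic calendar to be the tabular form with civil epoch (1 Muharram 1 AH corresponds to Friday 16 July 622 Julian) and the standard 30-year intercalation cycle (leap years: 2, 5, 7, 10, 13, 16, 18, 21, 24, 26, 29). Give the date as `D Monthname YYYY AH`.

Both dates share Julian Day Number 2419199; in the tabular Islamic calendar that is 13 Jumada al-Thani 1329 AH.

13 Jumada al-Thani 1329 AH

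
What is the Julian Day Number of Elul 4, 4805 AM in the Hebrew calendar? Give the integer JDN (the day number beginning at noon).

In the proleptic Gregorian calendar the same day is 25 August 1045.
JDN 2451545 is 1 January 2000 CE (Gregorian); the target day is −348570 days from there, so JDN = 2102975.

2102975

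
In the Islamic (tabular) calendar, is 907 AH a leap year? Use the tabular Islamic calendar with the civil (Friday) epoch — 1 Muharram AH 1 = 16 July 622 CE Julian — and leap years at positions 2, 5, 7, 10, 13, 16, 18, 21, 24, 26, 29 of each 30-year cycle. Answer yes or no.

yes

Year 907 AH is year 7 of its 30-year cycle; leap positions are 2, 5, 7, 10, 13, 16, 18, 21, 24, 26, 29, so it is a leap year (355 days).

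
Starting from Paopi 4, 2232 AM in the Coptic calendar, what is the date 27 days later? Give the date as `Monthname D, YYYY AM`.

Counting 27 days forward from JDN 2639936 reaches JDN 2639963, which is Hathor 1, 2232 AM.

Hathor 1, 2232 AM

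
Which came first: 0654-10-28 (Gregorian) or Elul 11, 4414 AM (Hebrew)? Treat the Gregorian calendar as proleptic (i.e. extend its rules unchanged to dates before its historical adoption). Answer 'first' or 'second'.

First date → JDN 1960229; second date → JDN 1960173.
JDN 1960173 < JDN 1960229, so the second date is earlier.

second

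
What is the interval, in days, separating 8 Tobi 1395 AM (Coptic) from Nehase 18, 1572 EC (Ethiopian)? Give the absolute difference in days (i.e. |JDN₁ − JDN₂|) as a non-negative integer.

JDN of the first date = 2334315.
JDN of the second date = 2298376.
|2298376 − 2334315| = 35939.

35939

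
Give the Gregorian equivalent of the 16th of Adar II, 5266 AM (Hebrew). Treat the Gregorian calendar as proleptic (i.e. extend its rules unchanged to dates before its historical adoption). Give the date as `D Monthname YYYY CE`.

Julian Day Number of the source date = 2271195.
Converting JDN 2271195 to the Gregorian calendar gives 22 March 1506 CE.

22 March 1506 CE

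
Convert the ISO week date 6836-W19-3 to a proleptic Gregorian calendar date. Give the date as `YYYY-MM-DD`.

ISO week 1 of 6836 is the week containing the first Thursday of 6836.
Week 19, day 3 (Wednesday) lands on 6836-05-07.

6836-05-07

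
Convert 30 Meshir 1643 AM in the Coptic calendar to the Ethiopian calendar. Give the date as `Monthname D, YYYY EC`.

The source date corresponds to 9 March 1927 in the Gregorian calendar (JDN 2424949).
That day falls on 30 Yekatit 1919 EC in the Ethiopian calendar.

Yekatit 30, 1919 EC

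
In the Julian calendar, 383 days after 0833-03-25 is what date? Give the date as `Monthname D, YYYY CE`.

The starting date is JDN 2025395; 2025395 + 383 = 2025778.
JDN 2025778 corresponds to April 12, 834 CE.

April 12, 834 CE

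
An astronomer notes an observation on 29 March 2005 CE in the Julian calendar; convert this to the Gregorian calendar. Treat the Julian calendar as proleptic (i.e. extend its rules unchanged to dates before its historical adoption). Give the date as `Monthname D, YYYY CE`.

April 11, 2005 CE

At this point the Julian calendar is 13 days behind the Gregorian.
29 March 2005 Julian + 13 days → 11 April 2005 Gregorian.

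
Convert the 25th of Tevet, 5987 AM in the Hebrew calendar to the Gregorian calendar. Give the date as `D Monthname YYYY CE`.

15 January 2227 CE

Julian Day Number of the source date = 2534469.
Converting JDN 2534469 to the Gregorian calendar gives 15 January 2227 CE.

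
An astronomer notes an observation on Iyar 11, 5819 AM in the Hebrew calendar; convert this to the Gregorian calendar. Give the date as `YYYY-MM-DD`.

2059-04-24

Both dates share Julian Day Number 2473208; in the Gregorian calendar that is 24 April 2059 CE.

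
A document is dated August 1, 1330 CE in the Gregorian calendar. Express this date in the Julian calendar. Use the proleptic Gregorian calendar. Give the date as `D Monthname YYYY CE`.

24 July 1330 CE

For dates in this range the Gregorian date is 8 days ahead of the Julian.
1 August 1330 Gregorian − 8 days → 24 July 1330 Julian.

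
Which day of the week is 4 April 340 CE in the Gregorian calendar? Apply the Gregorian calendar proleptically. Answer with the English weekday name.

Since JDN mod 7 = 3 (0 = Monday), the day is Thursday.

Thursday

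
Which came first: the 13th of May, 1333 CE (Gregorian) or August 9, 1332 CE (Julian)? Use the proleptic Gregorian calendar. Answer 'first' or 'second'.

Converting both to JDN: 2208061 vs 2207792; the smaller is the second.

second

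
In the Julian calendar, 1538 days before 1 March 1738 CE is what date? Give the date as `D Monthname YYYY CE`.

The starting date is JDN 2355922; 2355922 − 1538 = 2354384.
JDN 2354384 corresponds to 14 December 1733 CE.

14 December 1733 CE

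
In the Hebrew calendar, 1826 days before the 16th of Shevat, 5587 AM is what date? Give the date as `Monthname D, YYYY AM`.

Shevat 22, 5582 AM

Counting 1826 days back from JDN 2388401 reaches JDN 2386575, which is Shevat 22, 5582 AM.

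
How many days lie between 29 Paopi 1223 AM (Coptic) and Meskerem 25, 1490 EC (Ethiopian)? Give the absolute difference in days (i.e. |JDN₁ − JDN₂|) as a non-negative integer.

3321

JDN of the first date = 2271423.
JDN of the second date = 2268102.
|2268102 − 2271423| = 3321.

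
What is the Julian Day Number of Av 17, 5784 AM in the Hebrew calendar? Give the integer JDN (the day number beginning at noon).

2460544

In the Gregorian calendar the same day is 21 August 2024.
JDN 2451545 is 1 January 2000 CE (Gregorian); the target day is +8999 days from there, so JDN = 2460544.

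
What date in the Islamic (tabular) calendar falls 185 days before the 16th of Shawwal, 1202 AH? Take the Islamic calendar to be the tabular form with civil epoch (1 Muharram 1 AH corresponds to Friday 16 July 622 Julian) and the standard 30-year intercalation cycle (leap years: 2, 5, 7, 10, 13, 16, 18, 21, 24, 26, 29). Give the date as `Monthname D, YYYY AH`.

Counting 185 days back from JDN 2374315 reaches JDN 2374130, which is Rabi' al-Thani 8, 1202 AH.

Rabi' al-Thani 8, 1202 AH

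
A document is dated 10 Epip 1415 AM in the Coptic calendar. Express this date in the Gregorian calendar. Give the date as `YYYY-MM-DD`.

Julian Day Number of the source date = 2341802.
Converting JDN 2341802 to the Gregorian calendar gives 14 July 1699 CE.

1699-07-14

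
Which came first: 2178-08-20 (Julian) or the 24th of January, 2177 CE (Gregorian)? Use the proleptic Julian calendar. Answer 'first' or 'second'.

Converting both to JDN: 2516804 vs 2516217; the smaller is the second.

second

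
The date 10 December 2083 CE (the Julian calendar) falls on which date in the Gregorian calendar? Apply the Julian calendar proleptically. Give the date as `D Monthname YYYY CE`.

At this point the Julian calendar is 13 days behind the Gregorian.
10 December 2083 Julian + 13 days → 23 December 2083 Gregorian.

23 December 2083 CE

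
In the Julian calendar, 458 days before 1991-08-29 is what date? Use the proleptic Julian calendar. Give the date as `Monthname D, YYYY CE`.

May 28, 1990 CE

JDN of 1991-08-29 = 2448511.
2448511 − 458 = 2448053.
JDN 2448053 in the Julian calendar is May 28, 1990 CE.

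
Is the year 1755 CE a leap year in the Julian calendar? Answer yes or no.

no

1755 mod 4 = 3, so it is a common year in the Julian calendar.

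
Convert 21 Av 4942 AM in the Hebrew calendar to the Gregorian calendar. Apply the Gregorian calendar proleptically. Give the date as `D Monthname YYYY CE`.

30 July 1182 CE

Both dates share Julian Day Number 2152987; in the Gregorian calendar that is 30 July 1182 CE.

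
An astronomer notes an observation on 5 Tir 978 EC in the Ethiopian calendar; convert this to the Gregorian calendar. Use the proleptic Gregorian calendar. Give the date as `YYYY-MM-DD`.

Julian Day Number of the source date = 2081194.
Converting JDN 2081194 to the Gregorian calendar gives 5 January 986 CE.

0986-01-05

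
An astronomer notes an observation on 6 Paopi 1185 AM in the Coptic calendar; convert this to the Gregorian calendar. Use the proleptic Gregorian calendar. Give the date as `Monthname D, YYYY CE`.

October 12, 1468 CE

Both dates share Julian Day Number 2257521; in the Gregorian calendar that is 12 October 1468 CE.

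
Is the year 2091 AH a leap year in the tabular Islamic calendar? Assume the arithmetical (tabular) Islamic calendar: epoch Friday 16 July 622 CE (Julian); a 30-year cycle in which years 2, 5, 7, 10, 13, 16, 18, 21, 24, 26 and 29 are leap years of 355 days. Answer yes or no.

Year 2091 AH is year 21 of its 30-year cycle; leap positions are 2, 5, 7, 10, 13, 16, 18, 21, 24, 26, 29, so it is a leap year (355 days).

yes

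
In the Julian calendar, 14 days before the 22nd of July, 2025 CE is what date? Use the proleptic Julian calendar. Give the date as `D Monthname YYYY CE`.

8 July 2025 CE

JDN of the 22nd of July, 2025 CE = 2460892.
2460892 − 14 = 2460878.
JDN 2460878 in the Julian calendar is 8 July 2025 CE.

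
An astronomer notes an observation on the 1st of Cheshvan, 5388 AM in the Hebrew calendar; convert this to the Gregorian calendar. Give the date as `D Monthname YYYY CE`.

Both dates share Julian Day Number 2315593; in the Gregorian calendar that is 11 October 1627 CE.

11 October 1627 CE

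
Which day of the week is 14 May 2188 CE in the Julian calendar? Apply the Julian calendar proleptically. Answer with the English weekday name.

Wednesday

In the Gregorian calendar this is 28 May 2188 (JDN 2520359).
Since JDN mod 7 = 2 (0 = Monday), the day is Wednesday.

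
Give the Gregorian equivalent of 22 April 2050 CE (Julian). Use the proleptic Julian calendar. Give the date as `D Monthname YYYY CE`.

5 May 2050 CE

For dates in this range the Gregorian date is 13 days ahead of the Julian.
22 April 2050 Julian + 13 days → 5 May 2050 Gregorian.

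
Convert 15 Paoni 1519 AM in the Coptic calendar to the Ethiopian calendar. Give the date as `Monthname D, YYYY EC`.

The source date corresponds to 21 June 1803 in the Gregorian calendar (JDN 2379763).
That day falls on 15 Sene 1795 EC in the Ethiopian calendar.

Sene 15, 1795 EC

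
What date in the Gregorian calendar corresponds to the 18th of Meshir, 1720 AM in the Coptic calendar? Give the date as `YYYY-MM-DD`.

2004-02-26

Julian Day Number of the source date = 2453062.
Converting JDN 2453062 to the Gregorian calendar gives 26 February 2004 CE.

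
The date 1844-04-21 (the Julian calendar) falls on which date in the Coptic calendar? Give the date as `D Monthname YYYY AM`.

Julian Day Number of the source date = 2394690.
Converting JDN 2394690 to the Coptic calendar gives 26 Parmouti 1560 AM.

26 Parmouti 1560 AM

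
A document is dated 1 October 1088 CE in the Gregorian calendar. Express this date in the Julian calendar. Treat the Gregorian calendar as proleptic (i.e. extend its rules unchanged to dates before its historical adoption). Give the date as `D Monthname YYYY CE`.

25 September 1088 CE

The Julian–Gregorian offset here is 6 days (Julian trailing).
1 October 1088 Gregorian − 6 days → 25 September 1088 Julian.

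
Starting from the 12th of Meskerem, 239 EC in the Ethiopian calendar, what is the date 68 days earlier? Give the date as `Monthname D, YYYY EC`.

Hamle 9, 238 EC

The starting date is JDN 1811161; 1811161 − 68 = 1811093.
JDN 1811093 corresponds to Hamle 9, 238 EC.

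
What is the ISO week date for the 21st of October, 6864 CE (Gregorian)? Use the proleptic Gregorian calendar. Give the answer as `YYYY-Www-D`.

The weekday is Tuesday (ISO weekday 2).
That Tuesday belongs to ISO week 43 of ISO year 6864.

6864-W43-2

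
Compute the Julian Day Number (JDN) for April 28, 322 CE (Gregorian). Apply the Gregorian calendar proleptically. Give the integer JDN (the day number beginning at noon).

1838785

JDN 2400001 is 17 November 1858 CE (Gregorian), MJD 0; the target day is −561216 days from there, so JDN = 1838785.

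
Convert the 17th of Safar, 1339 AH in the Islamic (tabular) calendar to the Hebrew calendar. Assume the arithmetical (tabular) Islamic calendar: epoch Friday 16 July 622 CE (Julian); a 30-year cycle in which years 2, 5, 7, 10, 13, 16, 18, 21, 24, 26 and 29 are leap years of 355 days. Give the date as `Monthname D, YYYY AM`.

Julian Day Number of the source date = 2422629.
Converting JDN 2422629 to the Hebrew calendar gives 19 Cheshvan 5681 AM.

Cheshvan 19, 5681 AM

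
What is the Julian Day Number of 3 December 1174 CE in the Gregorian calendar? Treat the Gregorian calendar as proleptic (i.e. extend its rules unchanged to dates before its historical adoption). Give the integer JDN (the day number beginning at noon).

JDN 2299161 is 15 October 1582 CE (Gregorian); the target day is −148970 days from there, so JDN = 2150191.

2150191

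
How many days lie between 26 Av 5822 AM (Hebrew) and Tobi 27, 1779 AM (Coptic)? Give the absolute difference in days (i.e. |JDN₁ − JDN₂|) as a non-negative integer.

156

JDN of the first date = 2474434.
JDN of the second date = 2474590.
|2474590 − 2474434| = 156.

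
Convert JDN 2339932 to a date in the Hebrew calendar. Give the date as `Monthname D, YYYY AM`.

The Gregorian equivalent of JDN 2339932 is 31 May 1694.
In the Hebrew calendar that day is Sivan 7, 5454 AM.

Sivan 7, 5454 AM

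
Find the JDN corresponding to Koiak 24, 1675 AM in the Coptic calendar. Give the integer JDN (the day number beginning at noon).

2436571

In the Gregorian calendar the same day is 2 January 1959.
JDN 2400001 is 17 November 1858 CE (Gregorian), MJD 0; the target day is +36570 days from there, so JDN = 2436571.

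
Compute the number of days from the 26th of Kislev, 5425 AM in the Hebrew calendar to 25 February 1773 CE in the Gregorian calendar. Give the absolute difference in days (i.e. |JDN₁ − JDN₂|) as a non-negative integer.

First date → JDN 2329172; second date → JDN 2368691.
The interval is |2329172 − 2368691| = 39519 days.

39519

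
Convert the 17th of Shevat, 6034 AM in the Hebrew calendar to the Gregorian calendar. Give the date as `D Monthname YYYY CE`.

Both dates share Julian Day Number 2551647; in the Gregorian calendar that is 26 January 2274 CE.

26 January 2274 CE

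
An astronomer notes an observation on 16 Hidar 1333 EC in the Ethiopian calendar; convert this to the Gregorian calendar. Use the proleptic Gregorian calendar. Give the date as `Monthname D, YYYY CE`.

Julian Day Number of the source date = 2210809.
Converting JDN 2210809 to the Gregorian calendar gives 20 November 1340 CE.

November 20, 1340 CE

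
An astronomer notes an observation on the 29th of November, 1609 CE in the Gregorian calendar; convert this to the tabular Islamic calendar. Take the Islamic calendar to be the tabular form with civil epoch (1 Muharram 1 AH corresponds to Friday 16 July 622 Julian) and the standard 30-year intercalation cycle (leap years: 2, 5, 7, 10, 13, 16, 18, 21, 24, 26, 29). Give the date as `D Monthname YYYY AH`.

Both dates share Julian Day Number 2309068; in the tabular Islamic calendar that is 2 Ramadan 1018 AH.

2 Ramadan 1018 AH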